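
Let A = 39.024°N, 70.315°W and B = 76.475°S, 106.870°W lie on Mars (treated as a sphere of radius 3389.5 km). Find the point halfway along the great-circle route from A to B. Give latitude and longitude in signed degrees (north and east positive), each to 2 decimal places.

-19.37°, -78.53°

Central angle δ = 2.0558 rad. Interpolating on the sphere with fraction f = 0.5:
P = [sin((1−f)δ)·A + sin(fδ)·B] / sin δ = 0.9679·A + 0.9679·B in Cartesian coordinates,
giving P = (0.1876, -0.9246, -0.3316), i.e. latitude -19.37°, longitude -78.53°.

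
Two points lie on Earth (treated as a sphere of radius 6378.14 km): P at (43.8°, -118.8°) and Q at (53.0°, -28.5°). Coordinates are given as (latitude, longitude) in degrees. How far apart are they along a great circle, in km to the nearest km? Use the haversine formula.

6301 km

With latitudes φ₁ = 43.800°, φ₂ = 53.000° and longitude difference Δλ = 90.300°:
Haversine: a = sin²(Δφ/2) + cos φ₁ cos φ₂ sin²(Δλ/2) = 0.0064 + (0.7218)(0.6018)(0.5026) = 0.22475.
Central angle c = 2·arcsin(√a) = 0.98784 rad.
Distance = R·c = 6378.14 × 0.9878 ≈ 6301 km.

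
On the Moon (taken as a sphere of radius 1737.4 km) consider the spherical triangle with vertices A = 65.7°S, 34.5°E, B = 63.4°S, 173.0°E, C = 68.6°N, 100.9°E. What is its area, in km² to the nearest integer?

Side lengths (central angles): a = 2.4691, b = 2.4791, c = 0.8272 rad; semiperimeter s = 2.8877.
By l'Huilier's theorem, tan(E/4) = √[tan(s/2) tan((s−a)/2) tan((s−b)/2) tan((s−c)/2)], giving spherical excess E = 2.5944 rad.
Area = E·R² = 2.5944 × (1737.4)² ≈ 7831432 km².

7831432 km²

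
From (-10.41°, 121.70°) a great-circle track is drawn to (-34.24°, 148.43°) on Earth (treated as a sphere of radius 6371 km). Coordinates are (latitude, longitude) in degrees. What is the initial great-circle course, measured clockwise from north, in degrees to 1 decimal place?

With φ₁ = -0.1817, φ₂ = -0.5976, Δλ = 0.4665 rad, the forward-azimuth formula gives
θ = atan2( sin Δλ cos φ₂ , cos φ₁ sin φ₂ − sin φ₁ cos φ₂ cos Δλ ) = atan2(0.3718, -0.4200) = 138.48°.
So the initial bearing is 138.5°.

138.5°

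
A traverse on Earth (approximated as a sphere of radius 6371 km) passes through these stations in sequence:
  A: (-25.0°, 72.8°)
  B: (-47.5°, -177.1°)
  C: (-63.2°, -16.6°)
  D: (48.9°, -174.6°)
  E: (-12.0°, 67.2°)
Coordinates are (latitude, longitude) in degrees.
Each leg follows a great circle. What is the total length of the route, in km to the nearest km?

47945 km

Leg A→B: central angle 1.4695 rad, distance 9361.9 km.
Leg B→C: central angle 1.1908 rad, distance 7586.4 km.
Leg C→D: central angle 2.8159 rad, distance 17940.2 km.
Leg D→E: central angle 2.0494 rad, distance 13056.7 km.
Total: 9361.9 + 7586.4 + 17940.2 + 13056.7 ≈ 47945 km.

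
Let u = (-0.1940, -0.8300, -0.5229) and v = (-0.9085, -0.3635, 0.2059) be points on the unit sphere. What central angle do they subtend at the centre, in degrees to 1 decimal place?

u·v = 0.3703; |u| = 1.0000, |v| = 0.9999.
cos θ = (u·v)/(|u||v|) = 0.3703, so θ = 68.3°.

68.3°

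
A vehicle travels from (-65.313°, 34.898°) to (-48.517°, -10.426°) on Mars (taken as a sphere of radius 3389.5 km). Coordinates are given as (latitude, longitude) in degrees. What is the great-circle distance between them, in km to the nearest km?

1712 km

With latitudes φ₁ = -65.313°, φ₂ = -48.517° and longitude difference Δλ = -45.324°:
cos c = sin φ₁ sin φ₂ + cos φ₁ cos φ₂ cos Δλ = (-0.9086)(-0.7492) + (0.4177)(0.6624)(0.7031) = 0.87520,
so c = arccos(0.87520) = 0.50495 rad.
Distance = R·c = 3389.5 × 0.5049 ≈ 1712 km.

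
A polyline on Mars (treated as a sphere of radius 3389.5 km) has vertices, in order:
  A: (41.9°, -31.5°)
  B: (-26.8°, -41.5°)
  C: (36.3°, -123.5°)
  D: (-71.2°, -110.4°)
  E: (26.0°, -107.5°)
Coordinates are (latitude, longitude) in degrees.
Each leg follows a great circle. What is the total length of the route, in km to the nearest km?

22128 km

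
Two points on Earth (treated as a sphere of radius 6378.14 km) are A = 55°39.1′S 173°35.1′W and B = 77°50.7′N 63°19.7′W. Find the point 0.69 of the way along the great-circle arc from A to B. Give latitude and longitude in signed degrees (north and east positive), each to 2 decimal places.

43.26°, -143.53°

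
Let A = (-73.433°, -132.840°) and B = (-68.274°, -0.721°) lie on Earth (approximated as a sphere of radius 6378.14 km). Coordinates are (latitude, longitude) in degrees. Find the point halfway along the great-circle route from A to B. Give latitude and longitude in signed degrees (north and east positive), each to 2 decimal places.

The central angle between A and B is δ = 0.6101 rad.
With f = 0.5, the slerp weights are sin((1−f)δ)/sin δ = 0.5242 and sin(fδ)/sin δ = 0.5242.
Weighted sum of the unit vectors: (0.5242)·(-0.1939,-0.2091,-0.9585) + (0.5242)·(0.3701,-0.0047,-0.9290) = (0.0924, -0.1120, -0.9894).
Converting back: φ = atan2(z, √(x²+y²)) = -81.65°, λ = atan2(y, x) = -50.49°.

-81.65°, -50.49°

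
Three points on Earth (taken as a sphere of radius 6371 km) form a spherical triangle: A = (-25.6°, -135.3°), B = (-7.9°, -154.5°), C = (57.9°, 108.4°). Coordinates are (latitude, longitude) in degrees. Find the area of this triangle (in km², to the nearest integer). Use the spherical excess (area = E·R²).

5828874 km²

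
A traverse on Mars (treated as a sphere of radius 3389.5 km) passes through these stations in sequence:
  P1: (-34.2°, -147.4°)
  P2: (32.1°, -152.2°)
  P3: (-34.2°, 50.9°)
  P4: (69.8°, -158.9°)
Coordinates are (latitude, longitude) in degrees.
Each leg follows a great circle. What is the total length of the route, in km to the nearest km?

21763 km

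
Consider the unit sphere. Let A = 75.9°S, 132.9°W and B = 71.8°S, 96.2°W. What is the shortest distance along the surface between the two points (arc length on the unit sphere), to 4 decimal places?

0.1881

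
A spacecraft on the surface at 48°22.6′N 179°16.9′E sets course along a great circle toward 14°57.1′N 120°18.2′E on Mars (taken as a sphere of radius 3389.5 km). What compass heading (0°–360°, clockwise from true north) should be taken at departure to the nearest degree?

With φ₁ = 0.8443, φ₂ = 0.2610, Δλ = -1.0294 rad, the forward-azimuth formula gives
θ = atan2( sin Δλ cos φ₂ , cos φ₁ sin φ₂ − sin φ₁ cos φ₂ cos Δλ ) = atan2(-0.8280, -0.2008) = -103.63°.
Adding 360° brings this into [0°, 360°): 256°.

256°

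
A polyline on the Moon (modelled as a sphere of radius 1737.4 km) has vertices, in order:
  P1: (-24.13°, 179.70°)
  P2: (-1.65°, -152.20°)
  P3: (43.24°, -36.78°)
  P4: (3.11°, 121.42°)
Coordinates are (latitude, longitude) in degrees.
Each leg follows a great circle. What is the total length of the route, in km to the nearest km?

8319 km

Leg P1→P2: central angle 0.6155 rad, distance 1069.4 km.
Leg P2→P3: central angle 1.9095 rad, distance 3317.6 km.
Leg P3→P4: central angle 2.2630 rad, distance 3931.7 km.
Total: 1069.4 + 3317.6 + 3931.7 ≈ 8319 km.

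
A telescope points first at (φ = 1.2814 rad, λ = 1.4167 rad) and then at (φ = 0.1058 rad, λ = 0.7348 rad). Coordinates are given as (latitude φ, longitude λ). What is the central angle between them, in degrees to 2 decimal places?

Let φ₁ = 1.2814 rad, φ₂ = 0.1058 rad, and Δλ = -0.6819 rad.
Haversine: a = sin²(Δφ/2) + cos φ₁ cos φ₂ sin²(Δλ/2) = 0.3075 + (0.2854)(0.9944)(0.1118) = 0.33924.
Central angle c = 2·arcsin(√a) = 1.24345 rad.
So the angular separation is 71.24°.

71.24°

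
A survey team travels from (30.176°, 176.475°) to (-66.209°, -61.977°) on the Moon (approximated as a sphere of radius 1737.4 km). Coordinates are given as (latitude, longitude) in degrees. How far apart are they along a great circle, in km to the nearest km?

In radians: φ₁ = 0.5267, φ₂ = -1.1556, Δλ = 121.548° = 2.1214 rad.
cos c = sin φ₁ sin φ₂ + cos φ₁ cos φ₂ cos Δλ = (0.5027)(-0.9150) + (0.8645)(0.4034)(-0.5232) = -0.64241,
so c = arccos(-0.64241) = 2.26843 rad.
Distance = R·c = 1737.4 × 2.2684 ≈ 3941 km.

3941 km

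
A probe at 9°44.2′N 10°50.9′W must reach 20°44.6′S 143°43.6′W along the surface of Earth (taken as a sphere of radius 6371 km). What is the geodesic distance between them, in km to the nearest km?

14833 km

In radians: φ₁ = 0.1699, φ₂ = -0.3620, Δλ = -132.878° = -2.3192 rad.
cos c = sin φ₁ sin φ₂ + cos φ₁ cos φ₂ cos Δλ = (0.1691)(-0.3542) + (0.9856)(0.9352)(-0.6804) = -0.68707,
so c = arccos(-0.68707) = 2.32824 rad.
Distance = R·c = 6371 × 2.3282 ≈ 14833 km.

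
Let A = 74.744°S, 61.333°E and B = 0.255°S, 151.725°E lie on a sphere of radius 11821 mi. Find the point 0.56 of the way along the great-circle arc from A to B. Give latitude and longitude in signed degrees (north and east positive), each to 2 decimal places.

-38.14°, 139.43°

Central angle δ = 1.5683 rad. Interpolating on the sphere with fraction f = 0.56:
P = [sin((1−f)δ)·A + sin(fδ)·B] / sin δ = 0.6366·A + 0.7696·B in Cartesian coordinates,
giving P = (-0.5974, 0.5115, -0.6176), i.e. latitude -38.14°, longitude 139.43°.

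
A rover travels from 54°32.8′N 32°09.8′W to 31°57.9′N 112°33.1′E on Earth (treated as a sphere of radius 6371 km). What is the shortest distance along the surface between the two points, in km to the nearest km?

9819 km

With latitudes φ₁ = 54.547°, φ₂ = 31.965° and longitude difference Δλ = 144.715°:
cos c = sin φ₁ sin φ₂ + cos φ₁ cos φ₂ cos Δλ = (0.8146)(0.5294) + (0.5800)(0.8484)(-0.8163) = 0.02956,
so c = arccos(0.02956) = 1.54124 rad.
Distance = R·c = 6371 × 1.5412 ≈ 9819 km.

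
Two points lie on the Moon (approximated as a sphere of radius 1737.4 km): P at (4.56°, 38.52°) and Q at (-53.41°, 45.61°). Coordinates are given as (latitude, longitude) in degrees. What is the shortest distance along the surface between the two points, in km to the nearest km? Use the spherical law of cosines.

1767 km

In radians: φ₁ = 0.0796, φ₂ = -0.9322, Δλ = 7.090° = 0.1237 rad.
cos c = sin φ₁ sin φ₂ + cos φ₁ cos φ₂ cos Δλ = (0.0795)(-0.8029) + (0.9968)(0.5961)(0.9924) = 0.52582,
so c = arccos(0.52582) = 1.01712 rad.
Distance = R·c = 1737.4 × 1.0171 ≈ 1767 km.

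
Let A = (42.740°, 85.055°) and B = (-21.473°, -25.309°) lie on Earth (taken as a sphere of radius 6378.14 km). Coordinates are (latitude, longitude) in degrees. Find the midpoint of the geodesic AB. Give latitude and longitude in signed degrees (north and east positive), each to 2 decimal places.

17.96°, 20.26°

The central angle between A and B is δ = 2.0786 rad.
With f = 0.5, the slerp weights are sin((1−f)δ)/sin δ = 0.9865 and sin(fδ)/sin δ = 0.9865.
Weighted sum of the unit vectors: (0.9865)·(0.0633,0.7317,0.6787) + (0.9865)·(0.8413,-0.3978,-0.3661) = (0.8924, 0.3294, 0.3084).
Converting back: φ = atan2(z, √(x²+y²)) = 17.96°, λ = atan2(y, x) = 20.26°.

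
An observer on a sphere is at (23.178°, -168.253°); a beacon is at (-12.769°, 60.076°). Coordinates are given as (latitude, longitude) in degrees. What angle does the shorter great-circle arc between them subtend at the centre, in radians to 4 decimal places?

2.3227 rad

With latitudes φ₁ = 23.178°, φ₂ = -12.769° and longitude difference Δλ = -131.671°:
Haversine: a = sin²(Δφ/2) + cos φ₁ cos φ₂ sin²(Δλ/2) = 0.0952 + (0.9193)(0.9753)(0.8324) = 0.84153.
Central angle c = 2·arcsin(√a) = 2.32275 rad.
So the angular separation is 2.3227 rad.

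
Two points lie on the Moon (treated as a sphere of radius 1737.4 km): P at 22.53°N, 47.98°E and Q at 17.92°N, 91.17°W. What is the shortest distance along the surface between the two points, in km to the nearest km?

Let φ₁ = 0.3932 rad, φ₂ = 0.3128 rad, and Δλ = -2.4286 rad.
cos c = sin φ₁ sin φ₂ + cos φ₁ cos φ₂ cos Δλ = (0.3832)(0.3077) + (0.9237)(0.9515)(-0.7564) = -0.54690,
so c = arccos(-0.54690) = 2.14946 rad.
Distance = R·c = 1737.4 × 2.1495 ≈ 3734 km.

3734 km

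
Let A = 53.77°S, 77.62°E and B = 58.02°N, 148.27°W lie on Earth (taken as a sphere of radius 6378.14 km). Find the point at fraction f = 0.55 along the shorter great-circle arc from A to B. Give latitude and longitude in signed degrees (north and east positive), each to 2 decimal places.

The central angle between A and B is δ = 2.6954 rad.
With f = 0.55, the slerp weights are sin((1−f)δ)/sin δ = 2.1706 and sin(fδ)/sin δ = 2.3084.
Weighted sum of the unit vectors: (2.1706)·(0.1267,0.5773,-0.8067) + (2.3084)·(-0.4505,-0.2785,0.8482) = (-0.7648, 0.6101, 0.2071).
Converting back: φ = atan2(z, √(x²+y²)) = 11.95°, λ = atan2(y, x) = 141.42°.

11.95°, 141.42°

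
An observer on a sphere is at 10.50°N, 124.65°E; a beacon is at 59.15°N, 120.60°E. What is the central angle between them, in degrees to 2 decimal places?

In radians: φ₁ = 0.1833, φ₂ = 1.0324, Δλ = -4.050° = -0.0707 rad.
cos c = sin φ₁ sin φ₂ + cos φ₁ cos φ₂ cos Δλ = (0.1822)(0.8585) + (0.9833)(0.5128)(0.9975) = 0.65940,
so c = arccos(0.65940) = 0.85078 rad.
So the angular separation is 48.75°.

48.75°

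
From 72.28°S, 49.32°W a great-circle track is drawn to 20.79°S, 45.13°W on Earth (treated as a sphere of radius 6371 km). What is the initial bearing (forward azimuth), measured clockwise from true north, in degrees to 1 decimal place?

5.0°

Δλ = 4.190° = 0.0731 rad.
y = sin Δλ · cos φ₂ = (0.0731)(0.9349) = 0.0683
x = cos φ₁ sin φ₂ − sin φ₁ cos φ₂ cos Δλ = (0.3044)(-0.3549) − (-0.9526)(0.9349)(0.9973) = 0.7801
θ = atan2(y, x) = 5.00°, so the bearing is 5.0°.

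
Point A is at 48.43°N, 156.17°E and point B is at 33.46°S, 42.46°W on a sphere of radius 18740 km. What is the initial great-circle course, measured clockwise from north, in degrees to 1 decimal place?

With φ₁ = 0.8453, φ₂ = -0.5840, Δλ = 2.8164 rad, the forward-azimuth formula gives
θ = atan2( sin Δλ cos φ₂ , cos φ₁ sin φ₂ − sin φ₁ cos φ₂ cos Δλ ) = atan2(0.2665, 0.2256) = 49.75°.
So the initial bearing is 49.8°.

49.8°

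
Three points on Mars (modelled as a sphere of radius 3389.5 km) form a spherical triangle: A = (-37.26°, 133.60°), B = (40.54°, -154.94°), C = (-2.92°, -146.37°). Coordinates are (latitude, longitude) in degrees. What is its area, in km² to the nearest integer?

Side lengths (central angles): a = 0.7708, b = 1.4015, c = 1.7734 rad; semiperimeter s = 1.9728.
By l'Huilier's theorem, tan(E/4) = √[tan(s/2) tan((s−a)/2) tan((s−b)/2) tan((s−c)/2)], giving spherical excess E = 0.6912 rad.
Area = E·R² = 0.6912 × (3389.5)² ≈ 7940677 km².

7940677 km²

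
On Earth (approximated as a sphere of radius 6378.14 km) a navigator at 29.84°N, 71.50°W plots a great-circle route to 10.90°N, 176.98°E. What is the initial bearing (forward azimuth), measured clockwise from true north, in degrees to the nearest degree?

291°

Δλ = -111.520° = -1.9464 rad.
y = sin Δλ · cos φ₂ = (-0.9303)(0.9820) = -0.9135
x = cos φ₁ sin φ₂ − sin φ₁ cos φ₂ cos Δλ = (0.8674)(0.1891) − (0.4976)(0.9820)(-0.3668) = 0.3433
θ = atan2(y, x) = -69.41°; adding 360° gives 291°.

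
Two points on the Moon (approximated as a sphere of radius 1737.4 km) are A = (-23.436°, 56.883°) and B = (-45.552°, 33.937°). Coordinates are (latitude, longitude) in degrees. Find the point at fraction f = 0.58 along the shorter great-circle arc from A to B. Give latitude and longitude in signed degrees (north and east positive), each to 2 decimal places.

-36.80°, 45.14°

Central angle δ = 0.5042 rad. Interpolating on the sphere with fraction f = 0.58:
P = [sin((1−f)δ)·A + sin(fδ)·B] / sin δ = 0.4351·A + 0.5967·B in Cartesian coordinates,
giving P = (0.5648, 0.5676, -0.5990), i.e. latitude -36.80°, longitude 45.14°.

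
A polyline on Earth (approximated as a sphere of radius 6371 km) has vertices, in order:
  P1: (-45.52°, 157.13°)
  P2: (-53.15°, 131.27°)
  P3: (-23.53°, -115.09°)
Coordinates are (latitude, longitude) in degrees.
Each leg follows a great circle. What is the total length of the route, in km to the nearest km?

Leg P1→P2: central angle 0.3205 rad, distance 2042.1 km.
Leg P2→P3: central angle 1.4717 rad, distance 9375.9 km.
Total: 2042.1 + 9375.9 ≈ 11418 km.

11418 km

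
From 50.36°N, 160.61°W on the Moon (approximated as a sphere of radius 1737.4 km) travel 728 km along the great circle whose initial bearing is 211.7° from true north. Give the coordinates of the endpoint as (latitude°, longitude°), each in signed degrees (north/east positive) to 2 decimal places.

28.86°, -174.74°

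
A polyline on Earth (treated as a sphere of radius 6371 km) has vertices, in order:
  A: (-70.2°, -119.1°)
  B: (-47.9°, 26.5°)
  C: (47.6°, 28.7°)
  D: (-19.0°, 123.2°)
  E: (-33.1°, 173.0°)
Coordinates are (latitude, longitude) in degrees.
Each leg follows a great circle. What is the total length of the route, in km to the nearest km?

Leg A→B: central angle 1.0348 rad, distance 6592.5 km.
Leg B→C: central angle 1.6671 rad, distance 10621.2 km.
Leg C→D: central angle 1.8655 rad, distance 11885.0 km.
Leg D→E: central angle 0.8106 rad, distance 5164.5 km.
Total: 6592.5 + 10621.2 + 11885.0 + 5164.5 ≈ 34263 km.

34263 km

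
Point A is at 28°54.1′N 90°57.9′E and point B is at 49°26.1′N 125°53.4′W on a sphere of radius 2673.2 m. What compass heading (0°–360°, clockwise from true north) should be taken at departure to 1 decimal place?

Δλ = 143.145° = 2.4984 rad.
y = sin Δλ · cos φ₂ = (0.5998)(0.6503) = 0.3901
x = cos φ₁ sin φ₂ − sin φ₁ cos φ₂ cos Δλ = (0.8755)(0.7597) − (0.4833)(0.6503)(-0.8002) = 0.9165
θ = atan2(y, x) = 23.05°, so the bearing is 23.1°.

23.1°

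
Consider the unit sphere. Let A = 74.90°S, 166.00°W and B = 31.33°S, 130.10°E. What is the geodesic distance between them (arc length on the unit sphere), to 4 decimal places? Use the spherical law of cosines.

0.9274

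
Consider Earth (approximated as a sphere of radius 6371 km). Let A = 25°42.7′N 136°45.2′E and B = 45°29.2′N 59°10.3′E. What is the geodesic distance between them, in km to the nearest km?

Let φ₁ = 0.4488 rad, φ₂ = 0.7939 rad, and Δλ = -1.3541 rad.
Haversine: a = sin²(Δφ/2) + cos φ₁ cos φ₂ sin²(Δλ/2) = 0.0295 + (0.9010)(0.7011)(0.3925) = 0.27740.
Central angle c = 2·arcsin(√a) = 1.10939 rad.
Distance = R·c = 6371 × 1.1094 ≈ 7068 km.

7068 km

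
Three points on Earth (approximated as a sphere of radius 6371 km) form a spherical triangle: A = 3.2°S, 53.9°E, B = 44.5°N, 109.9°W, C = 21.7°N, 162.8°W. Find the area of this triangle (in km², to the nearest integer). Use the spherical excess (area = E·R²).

96875149 km²

Side lengths (central angles): a = 0.8514, b = 2.4410, c = 2.3789 rad; semiperimeter s = 2.8357.
By l'Huilier's theorem, tan(E/4) = √[tan(s/2) tan((s−a)/2) tan((s−b)/2) tan((s−c)/2)], giving spherical excess E = 2.3867 rad.
Area = E·R² = 2.3867 × (6371)² ≈ 96875149 km².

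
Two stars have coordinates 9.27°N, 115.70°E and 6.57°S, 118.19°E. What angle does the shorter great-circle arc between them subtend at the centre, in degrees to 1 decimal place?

16.0°

Let φ₁ = 0.1618 rad, φ₂ = -0.1147 rad, and Δλ = 0.0435 rad.
cos c = sin φ₁ sin φ₂ + cos φ₁ cos φ₂ cos Δλ = (0.1611)(-0.1144) + (0.9869)(0.9934)(0.9991) = 0.96110,
so c = arccos(0.96110) = 0.27983 rad.
So the angular separation is 16.0°.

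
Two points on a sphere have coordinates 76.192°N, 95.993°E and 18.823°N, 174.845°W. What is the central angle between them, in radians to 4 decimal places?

1.2486 rad

Let φ₁ = 1.3298 rad, φ₂ = 0.3285 rad, and Δλ = 1.5562 rad.
Haversine: a = sin²(Δφ/2) + cos φ₁ cos φ₂ sin²(Δλ/2) = 0.2304 + (0.2387)(0.9465)(0.4927) = 0.34169.
Central angle c = 2·arcsin(√a) = 1.24863 rad.
So the angular separation is 1.2486 rad.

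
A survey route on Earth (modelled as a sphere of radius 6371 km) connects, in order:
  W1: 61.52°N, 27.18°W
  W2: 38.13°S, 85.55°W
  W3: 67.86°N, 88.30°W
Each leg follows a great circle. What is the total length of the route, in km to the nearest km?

Leg W1→W2: central angle 1.9241 rad, distance 12258.5 km.
Leg W2→W3: central angle 1.8502 rad, distance 11787.8 km.
Total: 12258.5 + 11787.8 ≈ 24046 km.

24046 km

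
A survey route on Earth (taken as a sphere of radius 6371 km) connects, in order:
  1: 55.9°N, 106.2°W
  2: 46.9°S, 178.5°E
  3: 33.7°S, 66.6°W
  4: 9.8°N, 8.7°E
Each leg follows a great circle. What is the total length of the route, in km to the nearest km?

Leg 1→2: central angle 2.1030 rad, distance 13398.0 km.
Leg 2→3: central angle 1.4042 rad, distance 8946.4 km.
Leg 3→4: central angle 1.4570 rad, distance 9282.3 km.
Total: 13398.0 + 8946.4 + 9282.3 ≈ 31627 km.

31627 km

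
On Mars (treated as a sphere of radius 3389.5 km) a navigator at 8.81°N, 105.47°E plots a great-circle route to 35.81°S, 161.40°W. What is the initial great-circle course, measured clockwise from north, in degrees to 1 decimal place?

125.2°

Δλ = 93.130° = 1.6254 rad.
y = sin Δλ · cos φ₂ = (0.9985)(0.8110) = 0.8098
x = cos φ₁ sin φ₂ − sin φ₁ cos φ₂ cos Δλ = (0.9882)(-0.5851) − (0.1532)(0.8110)(-0.0546) = -0.5714
θ = atan2(y, x) = 125.21°, so the bearing is 125.2°.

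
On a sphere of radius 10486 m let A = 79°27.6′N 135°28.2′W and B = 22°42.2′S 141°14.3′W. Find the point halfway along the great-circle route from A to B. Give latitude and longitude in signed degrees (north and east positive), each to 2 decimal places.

28.40°, -140.28°

The central angle between A and B is δ = 1.7840 rad.
With f = 0.5, the slerp weights are sin((1−f)δ)/sin δ = 0.7963 and sin(fδ)/sin δ = 0.7963.
Weighted sum of the unit vectors: (0.7963)·(-0.1304,-0.1283,0.9831) + (0.7963)·(-0.7193,-0.5776,-0.3860) = (-0.6767, -0.5621, 0.4755).
Converting back: φ = atan2(z, √(x²+y²)) = 28.40°, λ = atan2(y, x) = -140.28°.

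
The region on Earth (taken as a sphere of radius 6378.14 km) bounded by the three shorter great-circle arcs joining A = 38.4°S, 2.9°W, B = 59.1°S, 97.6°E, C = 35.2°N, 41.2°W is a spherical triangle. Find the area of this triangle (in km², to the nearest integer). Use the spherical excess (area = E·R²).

6059702 km²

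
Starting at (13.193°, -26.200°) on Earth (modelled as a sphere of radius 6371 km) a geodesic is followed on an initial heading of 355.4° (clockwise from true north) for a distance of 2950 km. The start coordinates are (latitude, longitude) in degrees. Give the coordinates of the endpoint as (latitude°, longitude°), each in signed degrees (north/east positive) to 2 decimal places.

39.62°, -28.87°

Angular distance δ = d/R = 2950/6371 = 0.46304 rad; initial bearing θ = 6.2029 rad.
sin φ₂ = sin φ₁ cos δ + cos φ₁ sin δ cos θ = (0.2282)(0.8947) + (0.9736)(0.4467)(0.9968) = 0.6377, so φ₂ = 39.62°.
Δλ = atan2(sin θ sin δ cos φ₁, cos δ − sin φ₁ sin φ₂) = atan2(-0.0349, 0.7492) = -2.665°.
λ₂ = -26.200° − 2.665° = -28.87°.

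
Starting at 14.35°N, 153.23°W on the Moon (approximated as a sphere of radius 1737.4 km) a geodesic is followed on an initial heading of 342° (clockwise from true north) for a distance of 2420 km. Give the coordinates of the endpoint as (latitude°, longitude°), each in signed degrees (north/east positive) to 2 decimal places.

71.93°, 105.51°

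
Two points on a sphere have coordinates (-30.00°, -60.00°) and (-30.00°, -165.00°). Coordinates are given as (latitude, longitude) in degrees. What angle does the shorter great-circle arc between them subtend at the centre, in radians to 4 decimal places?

Let φ₁ = -0.5236 rad, φ₂ = -0.5236 rad, and Δλ = -1.8326 rad.
Haversine: a = sin²(Δφ/2) + cos φ₁ cos φ₂ sin²(Δλ/2) = 0.0000 + (0.8660)(0.8660)(0.6294) = 0.47206.
Central angle c = 2·arcsin(√a) = 1.51488 rad.
So the angular separation is 1.5149 rad.

1.5149 rad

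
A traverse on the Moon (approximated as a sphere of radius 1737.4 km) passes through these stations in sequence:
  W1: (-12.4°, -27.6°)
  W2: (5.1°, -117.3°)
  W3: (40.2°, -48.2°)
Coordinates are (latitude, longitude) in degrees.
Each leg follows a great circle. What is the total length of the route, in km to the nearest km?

4900 km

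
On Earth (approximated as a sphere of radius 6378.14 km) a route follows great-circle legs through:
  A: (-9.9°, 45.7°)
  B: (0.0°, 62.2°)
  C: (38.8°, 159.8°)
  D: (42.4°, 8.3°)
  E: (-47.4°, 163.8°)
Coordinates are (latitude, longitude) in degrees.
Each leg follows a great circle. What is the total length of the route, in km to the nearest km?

Leg A→B: central angle 0.3346 rad, distance 2134.1 km.
Leg B→C: central angle 1.6741 rad, distance 10677.3 km.
Leg C→D: central angle 1.6541 rad, distance 10550.3 km.
Leg D→E: central angle 2.8279 rad, distance 18036.5 km.
Total: 2134.1 + 10677.3 + 10550.3 + 18036.5 ≈ 41398 km.

41398 km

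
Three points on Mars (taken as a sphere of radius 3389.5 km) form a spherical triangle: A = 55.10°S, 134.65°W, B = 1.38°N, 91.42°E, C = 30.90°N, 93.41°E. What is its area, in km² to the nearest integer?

7174440 km²

Side lengths (central angles): a = 0.5163, b = 2.4178, c = 2.0005 rad; semiperimeter s = 2.4673.
By l'Huilier's theorem, tan(E/4) = √[tan(s/2) tan((s−a)/2) tan((s−b)/2) tan((s−c)/2)], giving spherical excess E = 0.6245 rad.
Area = E·R² = 0.6245 × (3389.5)² ≈ 7174440 km².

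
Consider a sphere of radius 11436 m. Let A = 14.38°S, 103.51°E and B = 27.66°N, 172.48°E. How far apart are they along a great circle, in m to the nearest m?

15747 m

Let φ₁ = -0.2510 rad, φ₂ = 0.4828 rad, and Δλ = 1.2038 rad.
cos c = sin φ₁ sin φ₂ + cos φ₁ cos φ₂ cos Δλ = (-0.2484)(0.4642) + (0.9687)(0.8857)(0.3589) = 0.19260,
so c = arccos(0.19260) = 1.37699 rad.
Distance = R·c = 11436 × 1.3770 ≈ 15747 m.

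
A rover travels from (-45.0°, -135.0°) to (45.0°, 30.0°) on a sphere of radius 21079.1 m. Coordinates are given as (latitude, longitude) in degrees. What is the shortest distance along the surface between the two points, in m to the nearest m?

62325 m

Let φ₁ = -0.7854 rad, φ₂ = 0.7854 rad, and Δλ = 2.8798 rad.
cos c = sin φ₁ sin φ₂ + cos φ₁ cos φ₂ cos Δλ = (-0.7071)(0.7071) + (0.7071)(0.7071)(-0.9659) = -0.98296,
so c = arccos(-0.98296) = 2.95674 rad.
Distance = R·c = 21079.1 × 2.9567 ≈ 62325 m.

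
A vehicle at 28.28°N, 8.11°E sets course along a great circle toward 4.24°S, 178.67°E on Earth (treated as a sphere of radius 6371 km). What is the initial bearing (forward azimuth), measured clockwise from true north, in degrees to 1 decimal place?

22.2°

With φ₁ = 0.4936, φ₂ = -0.0740, Δλ = 2.9768 rad, the forward-azimuth formula gives
θ = atan2( sin Δλ cos φ₂ , cos φ₁ sin φ₂ − sin φ₁ cos φ₂ cos Δλ ) = atan2(0.1636, 0.4010) = 22.19°.
So the initial bearing is 22.2°.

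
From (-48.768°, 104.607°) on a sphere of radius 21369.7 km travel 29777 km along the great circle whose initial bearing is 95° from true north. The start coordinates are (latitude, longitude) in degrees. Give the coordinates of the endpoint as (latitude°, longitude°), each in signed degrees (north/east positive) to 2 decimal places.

Angular distance δ = d/R = 29777/21369.7 = 1.39342 rad; initial bearing θ = 1.6581 rad.
sin φ₂ = sin φ₁ cos δ + cos φ₁ sin δ cos θ = (-0.7520)(0.1764) + (0.6591)(0.9843)(-0.0872) = -0.1892, so φ₂ = -10.91°.
Δλ = atan2(sin θ sin δ cos φ₁, cos δ − sin φ₁ sin φ₂) = atan2(0.6463, 0.0341) = 86.977°.
λ₂ = 104.607° + 86.977° = 191.58° → -168.42° after wrapping to (−180°, 180°].

-10.91°, -168.42°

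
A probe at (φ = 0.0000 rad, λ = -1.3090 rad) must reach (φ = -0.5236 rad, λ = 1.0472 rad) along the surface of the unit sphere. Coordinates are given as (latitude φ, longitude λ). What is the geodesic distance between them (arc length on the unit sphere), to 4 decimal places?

2.2299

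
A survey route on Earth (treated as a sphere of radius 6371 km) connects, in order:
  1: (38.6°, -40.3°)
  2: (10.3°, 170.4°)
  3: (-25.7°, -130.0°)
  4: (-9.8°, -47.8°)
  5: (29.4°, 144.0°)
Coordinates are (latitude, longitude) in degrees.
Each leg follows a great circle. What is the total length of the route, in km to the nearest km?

Leg 1→2: central angle 2.1527 rad, distance 13714.8 km.
Leg 2→3: central angle 1.1906 rad, distance 7585.4 km.
Leg 3→4: central angle 1.3752 rad, distance 8761.6 km.
Leg 4→5: central angle 2.7490 rad, distance 17513.8 km.
Total: 13714.8 + 7585.4 + 8761.6 + 17513.8 ≈ 47576 km.

47576 km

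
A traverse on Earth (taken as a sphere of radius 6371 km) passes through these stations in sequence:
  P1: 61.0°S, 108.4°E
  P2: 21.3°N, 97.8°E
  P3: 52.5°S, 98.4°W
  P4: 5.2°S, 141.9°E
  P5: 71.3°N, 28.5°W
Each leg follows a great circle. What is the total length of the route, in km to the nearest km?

Leg P1→P2: central angle 1.4442 rad, distance 9200.9 km.
Leg P2→P3: central angle 2.5550 rad, distance 16278.0 km.
Leg P3→P4: central angle 1.8013 rad, distance 11476.1 km.
Leg P4→P5: central angle 1.9830 rad, distance 12634.0 km.
Total: 9200.9 + 16278.0 + 11476.1 + 12634.0 ≈ 49589 km.

49589 km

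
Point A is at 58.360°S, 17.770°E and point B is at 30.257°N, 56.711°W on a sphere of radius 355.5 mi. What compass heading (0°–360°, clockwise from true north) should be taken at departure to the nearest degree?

299°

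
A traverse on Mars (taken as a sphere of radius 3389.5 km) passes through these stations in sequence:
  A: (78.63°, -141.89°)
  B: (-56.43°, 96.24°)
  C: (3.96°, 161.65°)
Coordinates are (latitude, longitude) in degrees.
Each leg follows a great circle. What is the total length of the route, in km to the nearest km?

13670 km

Leg A→B: central angle 2.6350 rad, distance 8931.4 km.
Leg B→C: central angle 1.3979 rad, distance 4738.3 km.
Total: 8931.4 + 4738.3 ≈ 13670 km.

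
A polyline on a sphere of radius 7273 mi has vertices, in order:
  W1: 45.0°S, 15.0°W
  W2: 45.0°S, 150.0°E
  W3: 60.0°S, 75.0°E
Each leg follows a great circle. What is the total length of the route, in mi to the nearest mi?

Leg W1→W2: central angle 1.5538 rad, distance 11300.5 mi.
Leg W2→W3: central angle 0.7900 rad, distance 5745.3 mi.
Total: 11300.5 + 5745.3 ≈ 17046 mi.

17046 mi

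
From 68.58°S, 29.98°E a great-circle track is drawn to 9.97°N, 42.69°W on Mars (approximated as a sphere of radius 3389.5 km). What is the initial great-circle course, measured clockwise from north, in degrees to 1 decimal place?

289.7°

Δλ = -72.670° = -1.2683 rad.
y = sin Δλ · cos φ₂ = (-0.9546)(0.9849) = -0.9402
x = cos φ₁ sin φ₂ − sin φ₁ cos φ₂ cos Δλ = (0.3652)(0.1731) − (-0.9309)(0.9849)(0.2979) = 0.3363
θ = atan2(y, x) = -70.32°; adding 360° gives 289.7°.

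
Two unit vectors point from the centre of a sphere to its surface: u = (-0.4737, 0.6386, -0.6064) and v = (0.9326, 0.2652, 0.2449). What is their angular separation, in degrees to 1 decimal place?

114.9°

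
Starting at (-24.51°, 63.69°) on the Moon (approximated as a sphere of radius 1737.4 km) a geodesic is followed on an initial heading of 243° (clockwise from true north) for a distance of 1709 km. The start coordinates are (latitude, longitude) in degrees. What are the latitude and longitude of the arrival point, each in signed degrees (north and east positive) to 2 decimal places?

-35.01°, -1.22°

Angular distance δ = d/R = 1709/1737.4 = 0.98365 rad; initial bearing θ = 4.2412 rad.
sin φ₂ = sin φ₁ cos δ + cos φ₁ sin δ cos θ = (-0.4149)(0.5540) + (0.9099)(0.8325)(-0.4540) = -0.5737, so φ₂ = -35.01°.
Δλ = atan2(sin θ sin δ cos φ₁, cos δ − sin φ₁ sin φ₂) = atan2(-0.6749, 0.3160) = -64.913°.
λ₂ = 63.690° − 64.913° = -1.22°.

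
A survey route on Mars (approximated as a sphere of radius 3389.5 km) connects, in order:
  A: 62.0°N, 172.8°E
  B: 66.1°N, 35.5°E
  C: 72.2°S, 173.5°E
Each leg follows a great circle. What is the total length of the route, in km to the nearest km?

12565 km

Leg A→B: central angle 0.8400 rad, distance 2847.2 km.
Leg B→C: central angle 2.8670 rad, distance 9717.6 km.
Total: 2847.2 + 9717.6 ≈ 12565 km.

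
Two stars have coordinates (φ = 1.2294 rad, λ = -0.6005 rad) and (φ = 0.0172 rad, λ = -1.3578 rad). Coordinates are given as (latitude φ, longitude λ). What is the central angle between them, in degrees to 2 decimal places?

74.96°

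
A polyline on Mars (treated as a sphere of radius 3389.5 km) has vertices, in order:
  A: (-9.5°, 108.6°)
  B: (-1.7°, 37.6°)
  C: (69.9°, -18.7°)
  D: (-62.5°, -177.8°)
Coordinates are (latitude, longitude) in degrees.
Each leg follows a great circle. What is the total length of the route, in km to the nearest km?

Leg A→B: central angle 1.2389 rad, distance 4199.2 km.
Leg B→C: central angle 1.4073 rad, distance 4770.2 km.
Leg C→D: central angle 2.9475 rad, distance 9990.7 km.
Total: 4199.2 + 4770.2 + 9990.7 ≈ 18960 km.

18960 km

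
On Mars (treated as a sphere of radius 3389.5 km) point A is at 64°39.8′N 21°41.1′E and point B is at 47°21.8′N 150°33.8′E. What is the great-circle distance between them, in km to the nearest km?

3616 km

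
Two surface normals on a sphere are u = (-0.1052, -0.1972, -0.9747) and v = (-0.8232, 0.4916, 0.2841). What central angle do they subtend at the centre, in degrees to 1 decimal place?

u·v = -0.2873; |u| = 1.0000, |v| = 1.0000.
cos θ = (u·v)/(|u||v|) = -0.2872, so θ = 106.7°.

106.7°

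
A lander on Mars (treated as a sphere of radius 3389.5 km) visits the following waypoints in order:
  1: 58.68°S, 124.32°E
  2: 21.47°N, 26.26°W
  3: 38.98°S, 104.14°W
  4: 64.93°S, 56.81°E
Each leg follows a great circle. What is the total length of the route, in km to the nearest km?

18146 km

Leg 1→2: central angle 2.3951 rad, distance 8118.0 km.
Leg 2→3: central angle 1.6492 rad, distance 5590.1 km.
Leg 3→4: central angle 1.3094 rad, distance 4438.2 km.
Total: 8118.0 + 5590.1 + 4438.2 ≈ 18146 km.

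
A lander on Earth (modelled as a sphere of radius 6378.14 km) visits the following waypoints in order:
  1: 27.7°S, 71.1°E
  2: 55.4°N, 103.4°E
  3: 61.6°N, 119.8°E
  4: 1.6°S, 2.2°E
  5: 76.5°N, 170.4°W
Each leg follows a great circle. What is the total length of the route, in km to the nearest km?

Leg 1→2: central angle 1.5284 rad, distance 9748.6 km.
Leg 2→3: central angle 0.1838 rad, distance 1172.1 km.
Leg 3→4: central angle 1.8181 rad, distance 11596.4 km.
Leg 4→5: central angle 1.8323 rad, distance 11686.8 km.
Total: 9748.6 + 1172.1 + 11596.4 + 11686.8 ≈ 34204 km.

34204 km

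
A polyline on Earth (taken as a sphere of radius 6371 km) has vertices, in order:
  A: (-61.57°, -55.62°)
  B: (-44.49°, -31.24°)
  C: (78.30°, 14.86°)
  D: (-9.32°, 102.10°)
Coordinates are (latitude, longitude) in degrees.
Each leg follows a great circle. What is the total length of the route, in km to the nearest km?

27429 km

Leg A→B: central angle 0.3882 rad, distance 2472.9 km.
Leg B→C: central angle 2.1968 rad, distance 13995.8 km.
Leg C→D: central angle 1.7203 rad, distance 10960.0 km.
Total: 2472.9 + 13995.8 + 10960.0 ≈ 27429 km.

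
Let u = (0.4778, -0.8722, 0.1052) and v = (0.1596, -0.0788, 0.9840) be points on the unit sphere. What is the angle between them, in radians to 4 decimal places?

1.3197 rad

u·v = 0.2485; |u| = 1.0000, |v| = 1.0000.
cos θ = (u·v)/(|u||v|) = 0.2485, so θ = 1.3197 rad.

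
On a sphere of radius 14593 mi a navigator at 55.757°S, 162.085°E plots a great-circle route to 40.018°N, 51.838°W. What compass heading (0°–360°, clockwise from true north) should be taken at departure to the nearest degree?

111°

Δλ = 146.077° = 2.5495 rad.
y = sin Δλ · cos φ₂ = (0.5581)(0.7658) = 0.4274
x = cos φ₁ sin φ₂ − sin φ₁ cos φ₂ cos Δλ = (0.5627)(0.6430) − (-0.8267)(0.7658)(-0.8298) = -0.1635
θ = atan2(y, x) = 110.93°, so the bearing is 111°.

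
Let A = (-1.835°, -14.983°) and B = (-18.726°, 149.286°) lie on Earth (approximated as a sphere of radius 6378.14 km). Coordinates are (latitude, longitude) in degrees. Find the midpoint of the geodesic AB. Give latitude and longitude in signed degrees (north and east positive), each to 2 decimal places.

-52.45°, 56.12°

Central angle δ = 2.6925 rad. Interpolating on the sphere with fraction f = 0.5:
P = [sin((1−f)δ)·A + sin(fδ)·B] / sin δ = 2.2456·A + 2.2456·B in Cartesian coordinates,
giving P = (0.3397, 0.5060, -0.7928), i.e. latitude -52.45°, longitude 56.12°.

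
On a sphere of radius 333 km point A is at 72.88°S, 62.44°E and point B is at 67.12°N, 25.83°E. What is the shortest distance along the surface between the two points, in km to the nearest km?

826 km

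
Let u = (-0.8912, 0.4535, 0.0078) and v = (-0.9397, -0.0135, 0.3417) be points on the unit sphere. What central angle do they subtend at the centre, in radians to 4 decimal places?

u·v = 0.8340; |u| = 1.0000, |v| = 1.0000.
cos θ = (u·v)/(|u||v|) = 0.8340, so θ = 0.5844 rad.

0.5844 rad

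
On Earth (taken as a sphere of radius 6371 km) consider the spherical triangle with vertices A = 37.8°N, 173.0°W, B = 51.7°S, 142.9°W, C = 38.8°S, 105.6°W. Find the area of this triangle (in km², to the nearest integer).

Side lengths (central angles): a = 0.5034, b = 1.7187, c = 1.6281 rad; semiperimeter s = 1.9251.
By l'Huilier's theorem, tan(E/4) = √[tan(s/2) tan((s−a)/2) tan((s−b)/2) tan((s−c)/2)], giving spherical excess E = 0.5501 rad.
Area = E·R² = 0.5501 × (6371)² ≈ 22329528 km².

22329528 km²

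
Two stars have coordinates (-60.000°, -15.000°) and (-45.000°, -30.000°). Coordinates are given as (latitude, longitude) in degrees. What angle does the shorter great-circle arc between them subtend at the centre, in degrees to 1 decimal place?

17.5°

With latitudes φ₁ = -60.000°, φ₂ = -45.000° and longitude difference Δλ = -15.000°:
cos c = sin φ₁ sin φ₂ + cos φ₁ cos φ₂ cos Δλ = (-0.8660)(-0.7071) + (0.5000)(0.7071)(0.9659) = 0.95388,
so c = arccos(0.95388) = 0.30489 rad.
So the angular separation is 17.5°.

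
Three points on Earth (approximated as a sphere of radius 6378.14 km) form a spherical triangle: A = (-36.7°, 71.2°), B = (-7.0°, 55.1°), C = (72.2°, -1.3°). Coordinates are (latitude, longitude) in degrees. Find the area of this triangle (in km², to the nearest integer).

5104824 km²

Side lengths (central angles): a = 1.5189, b = 2.0890, c = 0.5783 rad; semiperimeter s = 2.0931.
By l'Huilier's theorem, tan(E/4) = √[tan(s/2) tan((s−a)/2) tan((s−b)/2) tan((s−c)/2)], giving spherical excess E = 0.1255 rad.
Area = E·R² = 0.1255 × (6378.14)² ≈ 5104824 km².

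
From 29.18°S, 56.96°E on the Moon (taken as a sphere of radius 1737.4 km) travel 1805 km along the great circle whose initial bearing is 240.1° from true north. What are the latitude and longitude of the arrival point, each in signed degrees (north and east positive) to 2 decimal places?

Angular distance δ = d/R = 1805/1737.4 = 1.03891 rad; initial bearing θ = 4.1905 rad.
sin φ₂ = sin φ₁ cos δ + cos φ₁ sin δ cos θ = (-0.4876)(0.5072) + (0.8731)(0.8619)(-0.4985) = -0.6224, so φ₂ = -38.49°.
Δλ = atan2(sin θ sin δ cos φ₁, cos δ − sin φ₁ sin φ₂) = atan2(-0.6523, 0.2037) = -72.656°.
λ₂ = 56.960° − 72.656° = -15.70°.

-38.49°, -15.70°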